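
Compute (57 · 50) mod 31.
Reduce the factors first: 57 ≡ 26, 50 ≡ 19 (mod 31), so 57 · 50 ≡ 26 · 19 (mod 31). 26 · 19 = 494. Dividing by 31: 494 = 15·31 + 29. So (57 · 50) mod 31 = 29.

Final answer: 29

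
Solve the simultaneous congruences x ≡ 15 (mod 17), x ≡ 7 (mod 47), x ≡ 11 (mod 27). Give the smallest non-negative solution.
x ≡ 18290 (mod 21573); the representative in [0, 21573) is 18290

The moduli 17, 47, 27 are pairwise coprime, so by the CRT there is a unique solution mod 17·47·27 = 21573.
Solve by successive substitution. Start with x ≡ 15 (mod 17).
  Combine with x ≡ 7 (mod 47): write x = 15 + 17·t and require 15 + 17·t ≡ 7 (mod 47), i.e. 17·t ≡ 7 − 15 ≡ 39 (mod 47). Since 17^(−1) ≡ 36 (mod 47), t ≡ 36·39 ≡ 41 (mod 47). So x ≡ 15 + 17·41 = 712 (mod 799).
  Combine with x ≡ 11 (mod 27): write x = 712 + 799·t and require 712 + 799·t ≡ 11 (mod 27), i.e. 799·t ≡ 11 − 712 ≡ 1 (mod 27). Since 799^(−1) ≡ 22 (mod 27) (799 ≡ 16 (mod 27)), t ≡ 22·1 ≡ 22 (mod 27). So x ≡ 712 + 799·22 = 18290 (mod 21573).
Unique solution in [0, 21573): x = 18290.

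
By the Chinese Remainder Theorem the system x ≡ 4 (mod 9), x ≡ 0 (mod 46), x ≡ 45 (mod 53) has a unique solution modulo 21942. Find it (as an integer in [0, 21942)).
x ≡ 21298 (mod 21942); the representative in [0, 21942) is 21298

The moduli 9, 46, 53 are pairwise coprime, so by the CRT there is a unique solution mod 9·46·53 = 21942.
Solve by successive substitution. Start with x ≡ 4 (mod 9).
  Combine with x ≡ 0 (mod 46): write x = 4 + 9·t and require 4 + 9·t ≡ 0 (mod 46), i.e. 9·t ≡ 0 − 4 ≡ 42 (mod 46). Since 9^(−1) ≡ 41 (mod 46), t ≡ 41·42 ≡ 20 (mod 46). So x ≡ 4 + 9·20 = 184 (mod 414).
  Combine with x ≡ 45 (mod 53): write x = 184 + 414·t and require 184 + 414·t ≡ 45 (mod 53), i.e. 414·t ≡ 45 − 184 ≡ 20 (mod 53). Since 414^(−1) ≡ 37 (mod 53) (414 ≡ 43 (mod 53)), t ≡ 37·20 ≡ 51 (mod 53). So x ≡ 184 + 414·51 = 21298 (mod 21942).
Unique solution in [0, 21942): x = 21298.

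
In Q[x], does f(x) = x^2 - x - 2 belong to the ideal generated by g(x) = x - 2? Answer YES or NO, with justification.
In Q[x] the ideal (g) consists of all multiples of g, so f ∈ (g) iff g | f, i.e. iff the remainder of f on division by g is 0. Divide f by g (g is monic, so eliminate the leading term of the running remainder at each step):
  leading term x^2: subtract (x)·g(x) = x^2 - 2·x, leaving x - 2
  leading term x: subtract (1)·g(x) = x - 2, leaving 0
The remainder is 0, so f(x) = g(x) · h(x) with h(x) = x + 1. Hence g | f, i.e. f ∈ (g).

Final answer: YES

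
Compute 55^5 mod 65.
35

Use repeated squaring. Binary(5) = 101. Walk through the bits of the exponent 5 left-to-right: at each bit after the leading one, square the running value, then multiply by 55 if the bit is 1 (always reducing mod 65):
  bit 1 = 1 (leading): start with 55.
  bit 2 = 0: square 55^2 = 3025 ≡ 35 (mod 65).
  bit 3 = 1: square 35^2 = 1225 ≡ 55; bit is 1, so multiply 55·55 = 3025 ≡ 35 (mod 65).
Final value: 55^5 ≡ 35 (mod 65).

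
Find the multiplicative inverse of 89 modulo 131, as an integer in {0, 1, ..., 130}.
89^(−1) ≡ 53 (mod 131)

Apply the extended Euclidean algorithm to (131, 89), tracking rows (r, s, t) with s·131 + t·89 = r. Each division r_prev = q·r_cur + r_new produces the new row as (previous row) − q·(current row):
  row A: (131, 1, 0)   [1·131 + 0·89 = 131]
  row B: (89, 0, 1)   [0·131 + 1·89 = 89]
  131 = 1·89 + 42   → row C = row A − 1·row B = (42, 1, −1)   [check: 1·131 − 1·89 = 42]
  89 = 2·42 + 5   → row D = row B − 2·row C = (5, −2, 3)   [check: −2·131 + 3·89 = 5]
  42 = 8·5 + 2   → row E = row C − 8·row D = (2, 17, −25)   [check: 17·131 − 25·89 = 2]
  5 = 2·2 + 1   → row F = row D − 2·row E = (1, −36, 53)   [check: −36·131 + 53·89 = 1]
  2 = 2·1 + 0   → remainder 0, stop. gcd = 1 (last nonzero row F).
The gcd is 1, so 89 is invertible mod 131. The last nonzero row gives −36·131 + 53·89 = 1, so t = 53. So 89^(−1) ≡ 53 (mod 131). Verify: 89 · 53 = 4717 ≡ 1 (mod 131). ✓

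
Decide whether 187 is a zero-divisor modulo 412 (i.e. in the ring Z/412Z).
NO

gcd(187, 412) = 1, so 187 is a unit in Z/412Z (it has a multiplicative inverse). A unit cannot be a zero-divisor: if 187·b ≡ 0 then multiplying both sides by 187^(−1) gives b ≡ 0. So 187 is not a zero-divisor.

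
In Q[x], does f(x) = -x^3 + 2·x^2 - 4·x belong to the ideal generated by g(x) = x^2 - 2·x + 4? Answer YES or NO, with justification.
In Q[x] the ideal (g) consists of all multiples of g, so f ∈ (g) iff g | f, i.e. iff the remainder of f on division by g is 0. Divide f by g (g is monic, so eliminate the leading term of the running remainder at each step):
  leading term -x^3: subtract (-x)·g(x) = -x^3 + 2·x^2 - 4·x, leaving 0
The remainder is 0, so f(x) = g(x) · h(x) with h(x) = -x. Hence g | f, i.e. f ∈ (g).

Final answer: YES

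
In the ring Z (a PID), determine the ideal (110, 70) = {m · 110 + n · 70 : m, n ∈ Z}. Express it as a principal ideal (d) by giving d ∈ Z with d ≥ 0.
(110, 70) = (10); d = 10

In the PID Z, (a, b) is generated by gcd(a, b). Compute gcd(110, 70) with the extended Euclidean algorithm, tracking rows (r, s, t) with s·110 + t·70 = r:
  row A: (110, 1, 0)   [1·110 + 0·70 = 110]
  row B: (70, 0, 1)   [0·110 + 1·70 = 70]
  110 = 1·70 + 40   → row C = row A − 1·row B = (40, 1, −1)   [check: 1·110 − 1·70 = 40]
  70 = 1·40 + 30   → row D = row B − 1·row C = (30, −1, 2)   [check: −1·110 + 2·70 = 30]
  40 = 1·30 + 10   → row E = row C − 1·row D = (10, 2, −3)   [check: 2·110 − 3·70 = 10]
  30 = 3·10 + 0   → remainder 0, stop. gcd = 10 (last nonzero row E).
So gcd(110, 70) = 10, with Bézout identity 2·110 − 3·70 = 10. Containment (⊇): the Bézout identity exhibits 10 as an element of (110, 70), giving (10) ⊆ (110, 70). Containment (⊆): since 10 | 110 and 10 | 70 (110 = 10·11, 70 = 10·7), every Z-linear combination of 110 and 70 is divisible by 10, so (110, 70) ⊆ (10). Therefore (110, 70) = (10), d = 10.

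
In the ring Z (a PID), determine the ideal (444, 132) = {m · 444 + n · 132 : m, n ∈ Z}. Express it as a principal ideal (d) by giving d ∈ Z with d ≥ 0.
In the PID Z, (a, b) is generated by gcd(a, b). Compute gcd(444, 132) with the extended Euclidean algorithm, tracking rows (r, s, t) with s·444 + t·132 = r:
  row A: (444, 1, 0)   [1·444 + 0·132 = 444]
  row B: (132, 0, 1)   [0·444 + 1·132 = 132]
  444 = 3·132 + 48   → row C = row A − 3·row B = (48, 1, −3)   [check: 1·444 − 3·132 = 48]
  132 = 2·48 + 36   → row D = row B − 2·row C = (36, −2, 7)   [check: −2·444 + 7·132 = 36]
  48 = 1·36 + 12   → row E = row C − 1·row D = (12, 3, −10)   [check: 3·444 − 10·132 = 12]
  36 = 3·12 + 0   → remainder 0, stop. gcd = 12 (last nonzero row E).
So gcd(444, 132) = 12, with Bézout identity 3·444 − 10·132 = 12. Containment (⊇): the Bézout identity exhibits 12 as an element of (444, 132), giving (12) ⊆ (444, 132). Containment (⊆): since 12 | 444 and 12 | 132 (444 = 12·37, 132 = 12·11), every Z-linear combination of 444 and 132 is divisible by 12, so (444, 132) ⊆ (12). Therefore (444, 132) = (12), d = 12.

Final answer: (444, 132) = (12); d = 12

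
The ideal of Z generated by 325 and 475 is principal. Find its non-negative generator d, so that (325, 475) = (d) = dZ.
(325, 475) = (25); d = 25

In the PID Z, (a, b) is generated by gcd(a, b). Compute gcd(475, 325) with the extended Euclidean algorithm, tracking rows (r, s, t) with s·475 + t·325 = r:
  row A: (475, 1, 0)   [1·475 + 0·325 = 475]
  row B: (325, 0, 1)   [0·475 + 1·325 = 325]
  475 = 1·325 + 150   → row C = row A − 1·row B = (150, 1, −1)   [check: 1·475 − 1·325 = 150]
  325 = 2·150 + 25   → row D = row B − 2·row C = (25, −2, 3)   [check: −2·475 + 3·325 = 25]
  150 = 6·25 + 0   → remainder 0, stop. gcd = 25 (last nonzero row D).
So gcd(325, 475) = 25, with Bézout identity −2·475 + 3·325 = 25. Containment (⊇): the Bézout identity exhibits 25 as an element of (325, 475), giving (25) ⊆ (325, 475). Containment (⊆): since 25 | 325 and 25 | 475 (325 = 25·13, 475 = 25·19), every Z-linear combination of 325 and 475 is divisible by 25, so (325, 475) ⊆ (25). Therefore (325, 475) = (25), d = 25.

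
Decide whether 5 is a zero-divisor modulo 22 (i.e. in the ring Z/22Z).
gcd(5, 22) = 1, so 5 is a unit in Z/22Z (it has a multiplicative inverse). A unit cannot be a zero-divisor: if 5·b ≡ 0 then multiplying both sides by 5^(−1) gives b ≡ 0. So 5 is not a zero-divisor.

Final answer: NO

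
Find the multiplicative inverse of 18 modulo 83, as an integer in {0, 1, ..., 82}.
18^(−1) ≡ 60 (mod 83)

Apply the extended Euclidean algorithm to (83, 18), tracking rows (r, s, t) with s·83 + t·18 = r. Each division r_prev = q·r_cur + r_new produces the new row as (previous row) − q·(current row):
  row A: (83, 1, 0)   [1·83 + 0·18 = 83]
  row B: (18, 0, 1)   [0·83 + 1·18 = 18]
  83 = 4·18 + 11   → row C = row A − 4·row B = (11, 1, −4)   [check: 1·83 − 4·18 = 11]
  18 = 1·11 + 7   → row D = row B − 1·row C = (7, −1, 5)   [check: −1·83 + 5·18 = 7]
  11 = 1·7 + 4   → row E = row C − 1·row D = (4, 2, −9)   [check: 2·83 − 9·18 = 4]
  7 = 1·4 + 3   → row F = row D − 1·row E = (3, −3, 14)   [check: −3·83 + 14·18 = 3]
  4 = 1·3 + 1   → row G = row E − 1·row F = (1, 5, −23)   [check: 5·83 − 23·18 = 1]
  3 = 3·1 + 0   → remainder 0, stop. gcd = 1 (last nonzero row G).
The gcd is 1, so 18 is invertible mod 83. The last nonzero row gives 5·83 − 23·18 = 1, so t = −23. So 18^(−1) ≡ −23 ≡ 60 (mod 83). Verify: 18 · 60 = 1080 ≡ 1 (mod 83). ✓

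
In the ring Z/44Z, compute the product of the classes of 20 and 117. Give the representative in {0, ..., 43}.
8

Reduce the factors first: 117 ≡ 29 (mod 44), so 20 · 117 ≡ 20 · 29 (mod 44). 20 · 29 = 580. Dividing by 44: 580 = 13·44 + 8. So (20 · 117) mod 44 = 8.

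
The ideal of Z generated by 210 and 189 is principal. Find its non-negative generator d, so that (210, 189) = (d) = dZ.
(210, 189) = (21); d = 21

In the PID Z, (a, b) is generated by gcd(a, b). Compute gcd(210, 189) with the extended Euclidean algorithm, tracking rows (r, s, t) with s·210 + t·189 = r:
  row A: (210, 1, 0)   [1·210 + 0·189 = 210]
  row B: (189, 0, 1)   [0·210 + 1·189 = 189]
  210 = 1·189 + 21   → row C = row A − 1·row B = (21, 1, −1)   [check: 1·210 − 1·189 = 21]
  189 = 9·21 + 0   → remainder 0, stop. gcd = 21 (last nonzero row C).
So gcd(210, 189) = 21, with Bézout identity 1·210 − 1·189 = 21. Containment (⊇): the Bézout identity exhibits 21 as an element of (210, 189), giving (21) ⊆ (210, 189). Containment (⊆): since 21 | 210 and 21 | 189 (210 = 21·10, 189 = 21·9), every Z-linear combination of 210 and 189 is divisible by 21, so (210, 189) ⊆ (21). Therefore (210, 189) = (21), d = 21.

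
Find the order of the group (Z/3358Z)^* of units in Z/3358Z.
(Z/3358Z)^* consists of the classes a with gcd(a, 3358) = 1, so its order is φ(3358). φ is multiplicative, with φ(p^e) = p^e − p^(e−1). Factorise 3358 = 2 · 23 · 73. Then
  φ(3358) = (2 − 1) · (23 − 1) · (73 − 1) = 1 · 22 · 72 = 1584.
Thus |(Z/3358Z)^*| = 1584.

Final answer: |(Z/3358Z)^*| = 1584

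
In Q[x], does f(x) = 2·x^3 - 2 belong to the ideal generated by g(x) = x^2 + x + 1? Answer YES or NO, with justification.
In Q[x] the ideal (g) consists of all multiples of g, so f ∈ (g) iff g | f, i.e. iff the remainder of f on division by g is 0. Divide f by g (g is monic, so eliminate the leading term of the running remainder at each step):
  leading term 2·x^3: subtract (2·x)·g(x) = 2·x^3 + 2·x^2 + 2·x, leaving -2·x^2 - 2·x - 2
  leading term -2·x^2: subtract (-2)·g(x) = -2·x^2 - 2·x - 2, leaving 0
The remainder is 0, so f(x) = g(x) · h(x) with h(x) = 2·x - 2. Hence g | f, i.e. f ∈ (g).

Final answer: YES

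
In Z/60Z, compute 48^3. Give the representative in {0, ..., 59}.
12

Use repeated squaring. Binary(3) = 11. Walk through the bits of the exponent 3 left-to-right: at each bit after the leading one, square the running value, then multiply by 48 if the bit is 1 (always reducing mod 60):
  bit 1 = 1 (leading): start with 48.
  bit 2 = 1: square 48^2 = 2304 ≡ 24; bit is 1, so multiply 24·48 = 1152 ≡ 12 (mod 60).
Final value: 48^3 ≡ 12 (mod 60).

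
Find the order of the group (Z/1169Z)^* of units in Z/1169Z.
|(Z/1169Z)^*| = 996

(Z/1169Z)^* consists of the classes a with gcd(a, 1169) = 1, so its order is φ(1169). φ is multiplicative, with φ(p^e) = p^e − p^(e−1). Factorise 1169 = 7 · 167. Then
  φ(1169) = (7 − 1) · (167 − 1) = 6 · 166 = 996.
Thus |(Z/1169Z)^*| = 996.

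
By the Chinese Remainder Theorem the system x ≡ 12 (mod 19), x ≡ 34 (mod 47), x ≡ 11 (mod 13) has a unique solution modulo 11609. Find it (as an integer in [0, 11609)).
The moduli 19, 47, 13 are pairwise coprime, so by the CRT there is a unique solution mod 19·47·13 = 11609.
Solve by successive substitution. Start with x ≡ 12 (mod 19).
  Combine with x ≡ 34 (mod 47): write x = 12 + 19·t and require 12 + 19·t ≡ 34 (mod 47), i.e. 19·t ≡ 34 − 12 ≡ 22 (mod 47). Since 19^(−1) ≡ 5 (mod 47), t ≡ 5·22 ≡ 16 (mod 47). So x ≡ 12 + 19·16 = 316 (mod 893).
  Combine with x ≡ 11 (mod 13): write x = 316 + 893·t and require 316 + 893·t ≡ 11 (mod 13), i.e. 893·t ≡ 11 − 316 ≡ 7 (mod 13). Since 893^(−1) ≡ 3 (mod 13) (893 ≡ 9 (mod 13)), t ≡ 3·7 ≡ 8 (mod 13). So x ≡ 316 + 893·8 = 7460 (mod 11609).
Unique solution in [0, 11609): x = 7460.

Final answer: x ≡ 7460 (mod 11609); the representative in [0, 11609) is 7460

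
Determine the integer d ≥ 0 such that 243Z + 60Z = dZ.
In the PID Z, (a, b) is generated by gcd(a, b). Compute gcd(243, 60) with the extended Euclidean algorithm, tracking rows (r, s, t) with s·243 + t·60 = r:
  row A: (243, 1, 0)   [1·243 + 0·60 = 243]
  row B: (60, 0, 1)   [0·243 + 1·60 = 60]
  243 = 4·60 + 3   → row C = row A − 4·row B = (3, 1, −4)   [check: 1·243 − 4·60 = 3]
  60 = 20·3 + 0   → remainder 0, stop. gcd = 3 (last nonzero row C).
So gcd(243, 60) = 3, with Bézout identity 1·243 − 4·60 = 3. Containment (⊇): the Bézout identity exhibits 3 as an element of (243, 60), giving (3) ⊆ (243, 60). Containment (⊆): since 3 | 243 and 3 | 60 (243 = 3·81, 60 = 3·20), every Z-linear combination of 243 and 60 is divisible by 3, so (243, 60) ⊆ (3). Therefore (243, 60) = (3), d = 3.

Final answer: (243, 60) = (3); d = 3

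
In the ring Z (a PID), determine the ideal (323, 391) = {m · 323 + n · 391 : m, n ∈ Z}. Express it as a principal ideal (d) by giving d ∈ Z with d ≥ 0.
In the PID Z, (a, b) is generated by gcd(a, b). Compute gcd(391, 323) with the extended Euclidean algorithm, tracking rows (r, s, t) with s·391 + t·323 = r:
  row A: (391, 1, 0)   [1·391 + 0·323 = 391]
  row B: (323, 0, 1)   [0·391 + 1·323 = 323]
  391 = 1·323 + 68   → row C = row A − 1·row B = (68, 1, −1)   [check: 1·391 − 1·323 = 68]
  323 = 4·68 + 51   → row D = row B − 4·row C = (51, −4, 5)   [check: −4·391 + 5·323 = 51]
  68 = 1·51 + 17   → row E = row C − 1·row D = (17, 5, −6)   [check: 5·391 − 6·323 = 17]
  51 = 3·17 + 0   → remainder 0, stop. gcd = 17 (last nonzero row E).
So gcd(323, 391) = 17, with Bézout identity 5·391 − 6·323 = 17. Containment (⊇): the Bézout identity exhibits 17 as an element of (323, 391), giving (17) ⊆ (323, 391). Containment (⊆): since 17 | 323 and 17 | 391 (323 = 17·19, 391 = 17·23), every Z-linear combination of 323 and 391 is divisible by 17, so (323, 391) ⊆ (17). Therefore (323, 391) = (17), d = 17.

Final answer: (323, 391) = (17); d = 17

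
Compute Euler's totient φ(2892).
φ is multiplicative, with φ(p^e) = p^e − p^(e−1). Factorise 2892 = 2^2 · 3 · 241. Then
  φ(2892) = (2^2 − 2^1) · (3 − 1) · (241 − 1) = 2 · 2 · 240 = 960.

Final answer: φ(2892) = 960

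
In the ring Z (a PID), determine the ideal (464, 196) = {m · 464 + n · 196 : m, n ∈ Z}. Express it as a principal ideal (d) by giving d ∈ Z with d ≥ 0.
In the PID Z, (a, b) is generated by gcd(a, b). Compute gcd(464, 196) with the extended Euclidean algorithm, tracking rows (r, s, t) with s·464 + t·196 = r:
  row A: (464, 1, 0)   [1·464 + 0·196 = 464]
  row B: (196, 0, 1)   [0·464 + 1·196 = 196]
  464 = 2·196 + 72   → row C = row A − 2·row B = (72, 1, −2)   [check: 1·464 − 2·196 = 72]
  196 = 2·72 + 52   → row D = row B − 2·row C = (52, −2, 5)   [check: −2·464 + 5·196 = 52]
  72 = 1·52 + 20   → row E = row C − 1·row D = (20, 3, −7)   [check: 3·464 − 7·196 = 20]
  52 = 2·20 + 12   → row F = row D − 2·row E = (12, −8, 19)   [check: −8·464 + 19·196 = 12]
  20 = 1·12 + 8   → row G = row E − 1·row F = (8, 11, −26)   [check: 11·464 − 26·196 = 8]
  12 = 1·8 + 4   → row H = row F − 1·row G = (4, −19, 45)   [check: −19·464 + 45·196 = 4]
  8 = 2·4 + 0   → remainder 0, stop. gcd = 4 (last nonzero row H).
So gcd(464, 196) = 4, with Bézout identity −19·464 + 45·196 = 4. Containment (⊇): the Bézout identity exhibits 4 as an element of (464, 196), giving (4) ⊆ (464, 196). Containment (⊆): since 4 | 464 and 4 | 196 (464 = 4·116, 196 = 4·49), every Z-linear combination of 464 and 196 is divisible by 4, so (464, 196) ⊆ (4). Therefore (464, 196) = (4), d = 4.

Final answer: (464, 196) = (4); d = 4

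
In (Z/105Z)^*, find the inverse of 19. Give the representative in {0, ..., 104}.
Apply the extended Euclidean algorithm to (105, 19), tracking rows (r, s, t) with s·105 + t·19 = r. Each division r_prev = q·r_cur + r_new produces the new row as (previous row) − q·(current row):
  row A: (105, 1, 0)   [1·105 + 0·19 = 105]
  row B: (19, 0, 1)   [0·105 + 1·19 = 19]
  105 = 5·19 + 10   → row C = row A − 5·row B = (10, 1, −5)   [check: 1·105 − 5·19 = 10]
  19 = 1·10 + 9   → row D = row B − 1·row C = (9, −1, 6)   [check: −1·105 + 6·19 = 9]
  10 = 1·9 + 1   → row E = row C − 1·row D = (1, 2, −11)   [check: 2·105 − 11·19 = 1]
  9 = 9·1 + 0   → remainder 0, stop. gcd = 1 (last nonzero row E).
The gcd is 1, so 19 is invertible mod 105. The last nonzero row gives 2·105 − 11·19 = 1, so t = −11. So 19^(−1) ≡ −11 ≡ 94 (mod 105). Verify: 19 · 94 = 1786 ≡ 1 (mod 105). ✓

Final answer: 19^(−1) ≡ 94 (mod 105)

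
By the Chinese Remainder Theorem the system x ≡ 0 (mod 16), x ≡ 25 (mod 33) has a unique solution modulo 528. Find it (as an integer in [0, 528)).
x ≡ 256 (mod 528); the representative in [0, 528) is 256

The moduli 16, 33 are pairwise coprime, so by the CRT there is a unique solution mod 16·33 = 528.
Solve by successive substitution. Start with x ≡ 0 (mod 16).
  Combine with x ≡ 25 (mod 33): write x = 16·t and require 16·t ≡ 25 (mod 33). Since 16^(−1) ≡ 31 (mod 33), t ≡ 31·25 ≡ 16 (mod 33). So x ≡ 16·16 = 256 (mod 528).
Unique solution in [0, 528): x = 256.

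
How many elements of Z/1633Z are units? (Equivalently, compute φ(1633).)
An element a ∈ Z/1633Z is a unit iff gcd(a, 1633) = 1, so the number of units is φ(1633). φ is multiplicative, with φ(p^e) = p^e − p^(e−1). Factorise 1633 = 23 · 71. Then
  φ(1633) = (23 − 1) · (71 − 1) = 22 · 70 = 1540.

Final answer: Z/1633Z has φ(1633) = 1540 units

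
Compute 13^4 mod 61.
Use repeated squaring. Binary(4) = 100. Walk through the bits of the exponent 4 left-to-right: at each bit after the leading one, square the running value, then multiply by 13 if the bit is 1 (always reducing mod 61):
  bit 1 = 1 (leading): start with 13.
  bit 2 = 0: square 13^2 = 169 ≡ 47 (mod 61).
  bit 3 = 0: square 47^2 = 2209 ≡ 13 (mod 61).
Final value: 13^4 ≡ 13 (mod 61).

Final answer: 13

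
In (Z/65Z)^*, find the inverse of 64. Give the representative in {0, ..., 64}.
Apply the extended Euclidean algorithm to (65, 64), tracking rows (r, s, t) with s·65 + t·64 = r. Each division r_prev = q·r_cur + r_new produces the new row as (previous row) − q·(current row):
  row A: (65, 1, 0)   [1·65 + 0·64 = 65]
  row B: (64, 0, 1)   [0·65 + 1·64 = 64]
  65 = 1·64 + 1   → row C = row A − 1·row B = (1, 1, −1)   [check: 1·65 − 1·64 = 1]
  64 = 64·1 + 0   → remainder 0, stop. gcd = 1 (last nonzero row C).
The gcd is 1, so 64 is invertible mod 65. The last nonzero row gives 1·65 − 1·64 = 1, so t = −1. So 64^(−1) ≡ −1 ≡ 64 (mod 65). Verify: 64 · 64 = 4096 ≡ 1 (mod 65). ✓

Final answer: 64^(−1) ≡ 64 (mod 65)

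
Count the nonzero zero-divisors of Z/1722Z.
In Z/1722Z each nonzero element is either a unit (gcd with 1722 is 1) or a zero-divisor (gcd > 1). The number of units is φ(1722): factorise 1722 = 2 · 3 · 7 · 41, so φ(1722) = (2 − 1) · (3 − 1) · (7 − 1) · (41 − 1) = 1 · 2 · 6 · 40 = 480. The nonzero elements number 1722 − 1 = 1721. Hence the nonzero zero-divisors number 1721 − 480 = 1241.

Final answer: Z/1722Z has 1241 nonzero zero-divisors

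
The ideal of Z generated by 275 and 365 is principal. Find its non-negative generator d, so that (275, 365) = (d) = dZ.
In the PID Z, (a, b) is generated by gcd(a, b). Compute gcd(365, 275) with the extended Euclidean algorithm, tracking rows (r, s, t) with s·365 + t·275 = r:
  row A: (365, 1, 0)   [1·365 + 0·275 = 365]
  row B: (275, 0, 1)   [0·365 + 1·275 = 275]
  365 = 1·275 + 90   → row C = row A − 1·row B = (90, 1, −1)   [check: 1·365 − 1·275 = 90]
  275 = 3·90 + 5   → row D = row B − 3·row C = (5, −3, 4)   [check: −3·365 + 4·275 = 5]
  90 = 18·5 + 0   → remainder 0, stop. gcd = 5 (last nonzero row D).
So gcd(275, 365) = 5, with Bézout identity −3·365 + 4·275 = 5. Containment (⊇): the Bézout identity exhibits 5 as an element of (275, 365), giving (5) ⊆ (275, 365). Containment (⊆): since 5 | 275 and 5 | 365 (275 = 5·55, 365 = 5·73), every Z-linear combination of 275 and 365 is divisible by 5, so (275, 365) ⊆ (5). Therefore (275, 365) = (5), d = 5.

Final answer: (275, 365) = (5); d = 5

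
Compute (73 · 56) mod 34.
8

Reduce the factors first: 73 ≡ 5, 56 ≡ 22 (mod 34), so 73 · 56 ≡ 5 · 22 (mod 34). 5 · 22 = 110. Dividing by 34: 110 = 3·34 + 8. So (73 · 56) mod 34 = 8.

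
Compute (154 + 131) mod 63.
Reduce the summands first: 154 ≡ 28, 131 ≡ 5 (mod 63), so 154 + 131 ≡ 28 + 5 (mod 63). 28 + 5 = 33; 33 = 0·63 + 33, so (154 + 131) mod 63 = 33.

Final answer: 33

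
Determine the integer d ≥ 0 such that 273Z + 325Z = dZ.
(273, 325) = (13); d = 13

In the PID Z, (a, b) is generated by gcd(a, b). Compute gcd(325, 273) with the extended Euclidean algorithm, tracking rows (r, s, t) with s·325 + t·273 = r:
  row A: (325, 1, 0)   [1·325 + 0·273 = 325]
  row B: (273, 0, 1)   [0·325 + 1·273 = 273]
  325 = 1·273 + 52   → row C = row A − 1·row B = (52, 1, −1)   [check: 1·325 − 1·273 = 52]
  273 = 5·52 + 13   → row D = row B − 5·row C = (13, −5, 6)   [check: −5·325 + 6·273 = 13]
  52 = 4·13 + 0   → remainder 0, stop. gcd = 13 (last nonzero row D).
So gcd(273, 325) = 13, with Bézout identity −5·325 + 6·273 = 13. Containment (⊇): the Bézout identity exhibits 13 as an element of (273, 325), giving (13) ⊆ (273, 325). Containment (⊆): since 13 | 273 and 13 | 325 (273 = 13·21, 325 = 13·25), every Z-linear combination of 273 and 325 is divisible by 13, so (273, 325) ⊆ (13). Therefore (273, 325) = (13), d = 13.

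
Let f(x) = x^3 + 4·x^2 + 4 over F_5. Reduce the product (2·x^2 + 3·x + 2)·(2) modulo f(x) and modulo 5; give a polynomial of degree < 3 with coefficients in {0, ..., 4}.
a · b ≡ 4·x^2 + x + 4 (mod f(x))

Multiply as integer polynomials: a · b = 4·x^2 + 6·x + 4. Reducing coefficients mod 5: a · b ≡ 4·x^2 + x + 4. This already has degree < 3, so no reduction by f is needed. Hence a · b ≡ 4·x^2 + x + 4 in F_5[x]/(f).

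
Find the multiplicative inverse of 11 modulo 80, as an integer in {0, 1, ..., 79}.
11^(−1) ≡ 51 (mod 80)

Apply the extended Euclidean algorithm to (80, 11), tracking rows (r, s, t) with s·80 + t·11 = r. Each division r_prev = q·r_cur + r_new produces the new row as (previous row) − q·(current row):
  row A: (80, 1, 0)   [1·80 + 0·11 = 80]
  row B: (11, 0, 1)   [0·80 + 1·11 = 11]
  80 = 7·11 + 3   → row C = row A − 7·row B = (3, 1, −7)   [check: 1·80 − 7·11 = 3]
  11 = 3·3 + 2   → row D = row B − 3·row C = (2, −3, 22)   [check: −3·80 + 22·11 = 2]
  3 = 1·2 + 1   → row E = row C − 1·row D = (1, 4, −29)   [check: 4·80 − 29·11 = 1]
  2 = 2·1 + 0   → remainder 0, stop. gcd = 1 (last nonzero row E).
The gcd is 1, so 11 is invertible mod 80. The last nonzero row gives 4·80 − 29·11 = 1, so t = −29. So 11^(−1) ≡ −29 ≡ 51 (mod 80). Verify: 11 · 51 = 561 ≡ 1 (mod 80). ✓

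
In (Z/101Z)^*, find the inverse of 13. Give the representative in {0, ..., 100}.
Apply the extended Euclidean algorithm to (101, 13), tracking rows (r, s, t) with s·101 + t·13 = r. Each division r_prev = q·r_cur + r_new produces the new row as (previous row) − q·(current row):
  row A: (101, 1, 0)   [1·101 + 0·13 = 101]
  row B: (13, 0, 1)   [0·101 + 1·13 = 13]
  101 = 7·13 + 10   → row C = row A − 7·row B = (10, 1, −7)   [check: 1·101 − 7·13 = 10]
  13 = 1·10 + 3   → row D = row B − 1·row C = (3, −1, 8)   [check: −1·101 + 8·13 = 3]
  10 = 3·3 + 1   → row E = row C − 3·row D = (1, 4, −31)   [check: 4·101 − 31·13 = 1]
  3 = 3·1 + 0   → remainder 0, stop. gcd = 1 (last nonzero row E).
The gcd is 1, so 13 is invertible mod 101. The last nonzero row gives 4·101 − 31·13 = 1, so t = −31. So 13^(−1) ≡ −31 ≡ 70 (mod 101). Verify: 13 · 70 = 910 ≡ 1 (mod 101). ✓

Final answer: 13^(−1) ≡ 70 (mod 101)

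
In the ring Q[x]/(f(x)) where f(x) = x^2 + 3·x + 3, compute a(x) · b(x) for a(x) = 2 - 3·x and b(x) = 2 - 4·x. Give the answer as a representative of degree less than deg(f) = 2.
a · b ≡ -50·x - 32 (mod f(x))

First multiply in Q[x] without reducing: a · b = 12·x^2 - 14·x + 4. Now divide by f(x) = x^2 + 3·x + 3, eliminating the leading term at each step:
  leading term 12·x^2: subtract (12)·f(x) = 12·x^2 + 36·x + 36, leaving -50·x - 32
The degree is now < 2, so this is the remainder. Hence a · b ≡ -50·x - 32 in Q[x]/(f).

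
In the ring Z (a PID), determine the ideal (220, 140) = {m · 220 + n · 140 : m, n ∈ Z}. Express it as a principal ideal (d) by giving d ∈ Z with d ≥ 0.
(220, 140) = (20); d = 20

In the PID Z, (a, b) is generated by gcd(a, b). Compute gcd(220, 140) with the extended Euclidean algorithm, tracking rows (r, s, t) with s·220 + t·140 = r:
  row A: (220, 1, 0)   [1·220 + 0·140 = 220]
  row B: (140, 0, 1)   [0·220 + 1·140 = 140]
  220 = 1·140 + 80   → row C = row A − 1·row B = (80, 1, −1)   [check: 1·220 − 1·140 = 80]
  140 = 1·80 + 60   → row D = row B − 1·row C = (60, −1, 2)   [check: −1·220 + 2·140 = 60]
  80 = 1·60 + 20   → row E = row C − 1·row D = (20, 2, −3)   [check: 2·220 − 3·140 = 20]
  60 = 3·20 + 0   → remainder 0, stop. gcd = 20 (last nonzero row E).
So gcd(220, 140) = 20, with Bézout identity 2·220 − 3·140 = 20. Containment (⊇): the Bézout identity exhibits 20 as an element of (220, 140), giving (20) ⊆ (220, 140). Containment (⊆): since 20 | 220 and 20 | 140 (220 = 20·11, 140 = 20·7), every Z-linear combination of 220 and 140 is divisible by 20, so (220, 140) ⊆ (20). Therefore (220, 140) = (20), d = 20.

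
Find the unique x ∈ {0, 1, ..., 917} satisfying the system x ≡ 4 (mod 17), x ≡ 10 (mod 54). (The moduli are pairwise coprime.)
The moduli 17, 54 are pairwise coprime, so by the CRT there is a unique solution mod 17·54 = 918.
Solve by successive substitution. Start with x ≡ 4 (mod 17).
  Combine with x ≡ 10 (mod 54): write x = 4 + 17·t and require 4 + 17·t ≡ 10 (mod 54), i.e. 17·t ≡ 10 − 4 ≡ 6 (mod 54). Since 17^(−1) ≡ 35 (mod 54), t ≡ 35·6 ≡ 48 (mod 54). So x ≡ 4 + 17·48 = 820 (mod 918).
Unique solution in [0, 918): x = 820.

Final answer: x ≡ 820 (mod 918); the representative in [0, 918) is 820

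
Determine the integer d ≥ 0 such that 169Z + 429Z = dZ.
(169, 429) = (13); d = 13

In the PID Z, (a, b) is generated by gcd(a, b). Compute gcd(429, 169) with the extended Euclidean algorithm, tracking rows (r, s, t) with s·429 + t·169 = r:
  row A: (429, 1, 0)   [1·429 + 0·169 = 429]
  row B: (169, 0, 1)   [0·429 + 1·169 = 169]
  429 = 2·169 + 91   → row C = row A − 2·row B = (91, 1, −2)   [check: 1·429 − 2·169 = 91]
  169 = 1·91 + 78   → row D = row B − 1·row C = (78, −1, 3)   [check: −1·429 + 3·169 = 78]
  91 = 1·78 + 13   → row E = row C − 1·row D = (13, 2, −5)   [check: 2·429 − 5·169 = 13]
  78 = 6·13 + 0   → remainder 0, stop. gcd = 13 (last nonzero row E).
So gcd(169, 429) = 13, with Bézout identity 2·429 − 5·169 = 13. Containment (⊇): the Bézout identity exhibits 13 as an element of (169, 429), giving (13) ⊆ (169, 429). Containment (⊆): since 13 | 169 and 13 | 429 (169 = 13·13, 429 = 13·33), every Z-linear combination of 169 and 429 is divisible by 13, so (169, 429) ⊆ (13). Therefore (169, 429) = (13), d = 13.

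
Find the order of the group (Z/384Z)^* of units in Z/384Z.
|(Z/384Z)^*| = 128

(Z/384Z)^* consists of the classes a with gcd(a, 384) = 1, so its order is φ(384). φ is multiplicative, with φ(p^e) = p^e − p^(e−1). Factorise 384 = 2^7 · 3. Then
  φ(384) = (2^7 − 2^6) · (3 − 1) = 64 · 2 = 128.
Thus |(Z/384Z)^*| = 128.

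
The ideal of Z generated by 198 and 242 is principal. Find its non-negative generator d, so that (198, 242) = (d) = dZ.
(198, 242) = (22); d = 22

In the PID Z, (a, b) is generated by gcd(a, b). Compute gcd(242, 198) with the extended Euclidean algorithm, tracking rows (r, s, t) with s·242 + t·198 = r:
  row A: (242, 1, 0)   [1·242 + 0·198 = 242]
  row B: (198, 0, 1)   [0·242 + 1·198 = 198]
  242 = 1·198 + 44   → row C = row A − 1·row B = (44, 1, −1)   [check: 1·242 − 1·198 = 44]
  198 = 4·44 + 22   → row D = row B − 4·row C = (22, −4, 5)   [check: −4·242 + 5·198 = 22]
  44 = 2·22 + 0   → remainder 0, stop. gcd = 22 (last nonzero row D).
So gcd(198, 242) = 22, with Bézout identity −4·242 + 5·198 = 22. Containment (⊇): the Bézout identity exhibits 22 as an element of (198, 242), giving (22) ⊆ (198, 242). Containment (⊆): since 22 | 198 and 22 | 242 (198 = 22·9, 242 = 22·11), every Z-linear combination of 198 and 242 is divisible by 22, so (198, 242) ⊆ (22). Therefore (198, 242) = (22), d = 22.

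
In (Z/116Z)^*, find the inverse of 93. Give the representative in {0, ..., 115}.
Apply the extended Euclidean algorithm to (116, 93), tracking rows (r, s, t) with s·116 + t·93 = r. Each division r_prev = q·r_cur + r_new produces the new row as (previous row) − q·(current row):
  row A: (116, 1, 0)   [1·116 + 0·93 = 116]
  row B: (93, 0, 1)   [0·116 + 1·93 = 93]
  116 = 1·93 + 23   → row C = row A − 1·row B = (23, 1, −1)   [check: 1·116 − 1·93 = 23]
  93 = 4·23 + 1   → row D = row B − 4·row C = (1, −4, 5)   [check: −4·116 + 5·93 = 1]
  23 = 23·1 + 0   → remainder 0, stop. gcd = 1 (last nonzero row D).
The gcd is 1, so 93 is invertible mod 116. The last nonzero row gives −4·116 + 5·93 = 1, so t = 5. So 93^(−1) ≡ 5 (mod 116). Verify: 93 · 5 = 465 ≡ 1 (mod 116). ✓

Final answer: 93^(−1) ≡ 5 (mod 116)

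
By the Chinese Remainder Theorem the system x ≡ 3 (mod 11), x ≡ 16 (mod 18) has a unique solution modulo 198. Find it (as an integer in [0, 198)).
The moduli 11, 18 are pairwise coprime, so by the CRT there is a unique solution mod 11·18 = 198.
Solve by successive substitution. Start with x ≡ 3 (mod 11).
  Combine with x ≡ 16 (mod 18): write x = 3 + 11·t and require 3 + 11·t ≡ 16 (mod 18), i.e. 11·t ≡ 16 − 3 ≡ 13 (mod 18). Since 11^(−1) ≡ 5 (mod 18), t ≡ 5·13 ≡ 11 (mod 18). So x ≡ 3 + 11·11 = 124 (mod 198).
Unique solution in [0, 198): x = 124.

Final answer: x ≡ 124 (mod 198); the representative in [0, 198) is 124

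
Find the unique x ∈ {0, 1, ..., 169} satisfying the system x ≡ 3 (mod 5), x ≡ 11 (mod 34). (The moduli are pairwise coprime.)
x ≡ 113 (mod 170); the representative in [0, 170) is 113

The moduli 5, 34 are pairwise coprime, so by the CRT there is a unique solution mod 5·34 = 170.
Solve by successive substitution. Start with x ≡ 3 (mod 5).
  Combine with x ≡ 11 (mod 34): write x = 3 + 5·t and require 3 + 5·t ≡ 11 (mod 34), i.e. 5·t ≡ 11 − 3 ≡ 8 (mod 34). Since 5^(−1) ≡ 7 (mod 34), t ≡ 7·8 ≡ 22 (mod 34). So x ≡ 3 + 5·22 = 113 (mod 170).
Unique solution in [0, 170): x = 113.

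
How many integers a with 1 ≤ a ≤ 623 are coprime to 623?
The number of a ∈ {1, ..., 623} with gcd(a, 623) = 1 is by definition Euler's totient φ(623). φ is multiplicative, with φ(p^e) = p^e − p^(e−1). Factorise 623 = 7 · 89. Then
  φ(623) = (7 − 1) · (89 − 1) = 6 · 88 = 528.
So there are 528 such integers.

Final answer: 528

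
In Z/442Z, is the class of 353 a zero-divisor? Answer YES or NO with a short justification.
NO

gcd(353, 442) = 1, so 353 is a unit in Z/442Z (it has a multiplicative inverse). A unit cannot be a zero-divisor: if 353·b ≡ 0 then multiplying both sides by 353^(−1) gives b ≡ 0. So 353 is not a zero-divisor.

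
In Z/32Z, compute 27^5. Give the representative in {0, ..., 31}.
Use repeated squaring. Binary(5) = 101. Walk through the bits of the exponent 5 left-to-right: at each bit after the leading one, square the running value, then multiply by 27 if the bit is 1 (always reducing mod 32):
  bit 1 = 1 (leading): start with 27.
  bit 2 = 0: square 27^2 = 729 ≡ 25 (mod 32).
  bit 3 = 1: square 25^2 = 625 ≡ 17; bit is 1, so multiply 17·27 = 459 ≡ 11 (mod 32).
Final value: 27^5 ≡ 11 (mod 32).

Final answer: 11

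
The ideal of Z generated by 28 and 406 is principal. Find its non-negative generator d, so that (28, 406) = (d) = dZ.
(28, 406) = (14); d = 14

In the PID Z, (a, b) is generated by gcd(a, b). Compute gcd(406, 28) with the extended Euclidean algorithm, tracking rows (r, s, t) with s·406 + t·28 = r:
  row A: (406, 1, 0)   [1·406 + 0·28 = 406]
  row B: (28, 0, 1)   [0·406 + 1·28 = 28]
  406 = 14·28 + 14   → row C = row A − 14·row B = (14, 1, −14)   [check: 1·406 − 14·28 = 14]
  28 = 2·14 + 0   → remainder 0, stop. gcd = 14 (last nonzero row C).
So gcd(28, 406) = 14, with Bézout identity 1·406 − 14·28 = 14. Containment (⊇): the Bézout identity exhibits 14 as an element of (28, 406), giving (14) ⊆ (28, 406). Containment (⊆): since 14 | 28 and 14 | 406 (28 = 14·2, 406 = 14·29), every Z-linear combination of 28 and 406 is divisible by 14, so (28, 406) ⊆ (14). Therefore (28, 406) = (14), d = 14.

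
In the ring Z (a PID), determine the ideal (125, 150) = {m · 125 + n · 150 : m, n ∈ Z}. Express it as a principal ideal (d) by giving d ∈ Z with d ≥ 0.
In the PID Z, (a, b) is generated by gcd(a, b). Compute gcd(150, 125) with the extended Euclidean algorithm, tracking rows (r, s, t) with s·150 + t·125 = r:
  row A: (150, 1, 0)   [1·150 + 0·125 = 150]
  row B: (125, 0, 1)   [0·150 + 1·125 = 125]
  150 = 1·125 + 25   → row C = row A − 1·row B = (25, 1, −1)   [check: 1·150 − 1·125 = 25]
  125 = 5·25 + 0   → remainder 0, stop. gcd = 25 (last nonzero row C).
So gcd(125, 150) = 25, with Bézout identity 1·150 − 1·125 = 25. Containment (⊇): the Bézout identity exhibits 25 as an element of (125, 150), giving (25) ⊆ (125, 150). Containment (⊆): since 25 | 125 and 25 | 150 (125 = 25·5, 150 = 25·6), every Z-linear combination of 125 and 150 is divisible by 25, so (125, 150) ⊆ (25). Therefore (125, 150) = (25), d = 25.

Final answer: (125, 150) = (25); d = 25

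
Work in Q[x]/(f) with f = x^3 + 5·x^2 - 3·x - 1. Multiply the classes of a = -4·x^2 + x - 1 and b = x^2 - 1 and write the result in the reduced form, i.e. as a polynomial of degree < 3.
a · b ≡ -114·x^2 + 58·x + 22 (mod f(x))

First multiply in Q[x] without reducing: a · b = -4·x^4 + x^3 + 3·x^2 - x + 1. Now divide by f(x) = x^3 + 5·x^2 - 3·x - 1, eliminating the leading term at each step:
  leading term -4·x^4: subtract (-4·x)·f(x) = -4·x^4 - 20·x^3 + 12·x^2 + 4·x, leaving 21·x^3 - 9·x^2 - 5·x + 1
  leading term 21·x^3: subtract (21)·f(x) = 21·x^3 + 105·x^2 - 63·x - 21, leaving -114·x^2 + 58·x + 22
The degree is now < 3, so this is the remainder. Hence a · b ≡ -114·x^2 + 58·x + 22 in Q[x]/(f).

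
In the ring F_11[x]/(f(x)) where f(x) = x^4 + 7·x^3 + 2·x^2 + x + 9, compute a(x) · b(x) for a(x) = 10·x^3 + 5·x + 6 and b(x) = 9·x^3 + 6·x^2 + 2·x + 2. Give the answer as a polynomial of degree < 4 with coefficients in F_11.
a · b ≡ 9·x^2 + x + 7 (mod f(x))

Multiply as integer polynomials: a · b = 90·x^6 + 60·x^5 + 65·x^4 + 104·x^3 + 46·x^2 + 22·x + 12. Reducing coefficients mod 11: a · b ≡ 2·x^6 + 5·x^5 + 10·x^4 + 5·x^3 + 2·x^2 + 1. Now divide by f(x) = x^4 + 7·x^3 + 2·x^2 + x + 9 in F_11[x], eliminating the leading term at each step:
  leading term 2·x^6: subtract (2·x^2)·f(x) = 2·x^6 + 3·x^5 + 4·x^4 + 2·x^3 + 7·x^2, leaving 2·x^5 + 6·x^4 + 3·x^3 + 6·x^2 + 1 (coefficients mod 11)
  leading term 2·x^5: subtract (2·x)·f(x) = 2·x^5 + 3·x^4 + 4·x^3 + 2·x^2 + 7·x, leaving 3·x^4 + 10·x^3 + 4·x^2 + 4·x + 1 (coefficients mod 11)
  leading term 3·x^4: subtract (3)·f(x) = 3·x^4 + 10·x^3 + 6·x^2 + 3·x + 5, leaving 9·x^2 + x + 7 (coefficients mod 11)
The degree is now < 4, so this is the remainder. Hence a · b ≡ 9·x^2 + x + 7 in F_11[x]/(f).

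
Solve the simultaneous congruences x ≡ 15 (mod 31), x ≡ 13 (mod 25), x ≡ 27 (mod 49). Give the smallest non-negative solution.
The moduli 31, 25, 49 are pairwise coprime, so by the CRT there is a unique solution mod 31·25·49 = 37975.
Solve by successive substitution. Start with x ≡ 15 (mod 31).
  Combine with x ≡ 13 (mod 25): write x = 15 + 31·t and require 15 + 31·t ≡ 13 (mod 25), i.e. 31·t ≡ 13 − 15 ≡ 23 (mod 25). Since 31^(−1) ≡ 21 (mod 25) (31 ≡ 6 (mod 25)), t ≡ 21·23 ≡ 8 (mod 25). So x ≡ 15 + 31·8 = 263 (mod 775).
  Combine with x ≡ 27 (mod 49): write x = 263 + 775·t and require 263 + 775·t ≡ 27 (mod 49), i.e. 775·t ≡ 27 − 263 ≡ 9 (mod 49). Since 775^(−1) ≡ 38 (mod 49) (775 ≡ 40 (mod 49)), t ≡ 38·9 ≡ 48 (mod 49). So x ≡ 263 + 775·48 = 37463 (mod 37975).
Unique solution in [0, 37975): x = 37463.

Final answer: x ≡ 37463 (mod 37975); the representative in [0, 37975) is 37463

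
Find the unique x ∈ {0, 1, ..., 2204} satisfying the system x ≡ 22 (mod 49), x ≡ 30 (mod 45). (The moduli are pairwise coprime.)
x ≡ 120 (mod 2205); the representative in [0, 2205) is 120

The moduli 49, 45 are pairwise coprime, so by the CRT there is a unique solution mod 49·45 = 2205.
Solve by successive substitution. Start with x ≡ 22 (mod 49).
  Combine with x ≡ 30 (mod 45): write x = 22 + 49·t and require 22 + 49·t ≡ 30 (mod 45), i.e. 49·t ≡ 30 − 22 ≡ 8 (mod 45). Since 49^(−1) ≡ 34 (mod 45) (49 ≡ 4 (mod 45)), t ≡ 34·8 ≡ 2 (mod 45). So x ≡ 22 + 49·2 = 120 (mod 2205).
Unique solution in [0, 2205): x = 120.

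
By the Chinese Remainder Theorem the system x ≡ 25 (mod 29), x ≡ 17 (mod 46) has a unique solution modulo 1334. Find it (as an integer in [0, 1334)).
x ≡ 431 (mod 1334); the representative in [0, 1334) is 431

The moduli 29, 46 are pairwise coprime, so by the CRT there is a unique solution mod 29·46 = 1334.
Solve by successive substitution. Start with x ≡ 25 (mod 29).
  Combine with x ≡ 17 (mod 46): write x = 25 + 29·t and require 25 + 29·t ≡ 17 (mod 46), i.e. 29·t ≡ 17 − 25 ≡ 38 (mod 46). Since 29^(−1) ≡ 27 (mod 46), t ≡ 27·38 ≡ 14 (mod 46). So x ≡ 25 + 29·14 = 431 (mod 1334).
Unique solution in [0, 1334): x = 431.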